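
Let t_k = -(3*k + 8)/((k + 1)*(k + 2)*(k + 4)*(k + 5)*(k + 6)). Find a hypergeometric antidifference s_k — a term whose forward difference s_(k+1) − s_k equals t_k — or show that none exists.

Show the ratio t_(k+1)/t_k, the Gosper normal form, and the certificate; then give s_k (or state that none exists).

Compute t_(k+1)/t_k: get (k + 1)*(k + 4)*(3*k + 11)/((k + 3)*(k + 7)*(3*k + 8)).
Take A(k)=k + 1, B(k)=k + 7, C(k)=k**2 + 17*k/3 + 8.
Solve (k + 1)·f(k+1) − (k + 6)·f(k) = k**2 + 17*k/3 + 8.
deg f ≤ 5 (via 1,1,2).
Solve for f: f(k) = k*(k + 2)*(k + 3)*(k**2 + 10*k + 29)/60 (degree 5 ≤ 5).
Certificate R = B(k−1)f/C = k*(k + 2)*(k + 6)*(k**2 + 10*k + 29)/(20*(3*k + 8)) gives s_k = k*(-k**2 - 10*k - 29)/(20*(k**3 + 10*k**2 + 29*k + 20)).
Verify: (-3*k - 8)/(k**5 + 18*k**4 + 121*k**3 + 372*k**2 + 508*k + 240) matches t_k.

s_k = k*(-k**2 - 10*k - 29)/(20*(k**3 + 10*k**2 + 29*k + 20))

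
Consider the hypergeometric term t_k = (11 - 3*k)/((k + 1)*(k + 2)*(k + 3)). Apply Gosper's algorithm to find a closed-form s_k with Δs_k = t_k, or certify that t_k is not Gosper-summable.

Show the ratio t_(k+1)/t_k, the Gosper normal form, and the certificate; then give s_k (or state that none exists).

s_k = k*(2*k + 9)/((k + 1)*(k + 2))

t_(k+1)/t_k = (k + 1)*(3*k - 8)/((k + 4)*(3*k - 11)).
A = k + 1, B = k + 4, C = k - 11/3.
f must satisfy (k + 1)·f(k+1) − (k + 3)·f(k) = k - 11/3.
deg f ≤ 2 (via 1,1,1).
Coefficient equations give f(k) = -k*(2*k + 9)/3.
So s_k = (B(k−1)f/C)·t_k = (-k*(k + 3)*(2*k + 9)/(3*k - 11))·t_k = k*(2*k + 9)/((k + 1)*(k + 2)).
s_(k+1) − s_k = (11 - 3*k)/(k**3 + 6*k**2 + 11*k + 6) = t_k.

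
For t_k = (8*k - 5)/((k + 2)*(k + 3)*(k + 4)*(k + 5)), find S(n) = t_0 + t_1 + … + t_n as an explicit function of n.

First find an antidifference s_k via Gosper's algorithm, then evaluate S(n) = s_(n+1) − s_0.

S(n) = (n**3 + 12*n**2 - 49*n - 60)/(24*(n**3 + 12*n**2 + 47*n + 60))

Compute t_(k+1)/t_k: get (k + 2)*(8*k + 3)/((k + 6)*(8*k - 5)).
A = k + 2, B = k + 6, C = k - 5/8.
Key eq: (k + 2)·f(k+1) = (k + 5)·f(k) + (k - 5/8).
From deg A=1, deg B=1, deg C=1: d=3.
Match coefficients ⇒ f(k) = k*(k - 5)*(k + 14)/192.
So s_k = (B(k−1)f/C)·t_k = (k*(k - 5)*(k + 5)*(k + 14)/(24*(8*k - 5)))·t_k = k*(k**2 + 9*k - 70)/(24*(k + 2)*(k + 3)*(k + 4)).
Δs = (8*k - 5)/(k**4 + 14*k**3 + 71*k**2 + 154*k + 120), as required.
Σ_(k=0)^n t_k = s_(n+1) − s_(0) = ((n**3 + 12*n**2 - 49*n - 60)/(24*(n**3 + 12*n**2 + 47*n + 60))) − (0), i.e. (n**3 + 12*n**2 - 49*n - 60)/(24*(n**3 + 12*n**2 + 47*n + 60)).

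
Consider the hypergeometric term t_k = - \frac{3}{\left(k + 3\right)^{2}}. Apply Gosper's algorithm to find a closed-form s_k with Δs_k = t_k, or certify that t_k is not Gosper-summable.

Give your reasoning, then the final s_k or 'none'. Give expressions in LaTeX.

The ratio is (k + 3)**2/(k + 4)**2.
So A=k**2 + 6*k + 9 and B=k**2 + 8*k + 16, with C=1.
Need (k**2 + 6*k + 9)·f(k+1) − (k**2 + 6*k + 9)·f(k) = 1.
From deg A=2, deg B=2, deg C=0: d=0.
Put f(k) = c0: A·f(k+1) − B(k−1)·f(k) − C = -1; need -1 = 0 — inconsistent ⇒ no f, not summable.

none — t_k is not Gosper-summable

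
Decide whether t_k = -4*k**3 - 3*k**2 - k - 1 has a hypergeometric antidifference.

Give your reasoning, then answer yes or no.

Yes. s_k = -k**4 + k**3 - k.

Step 1: r(k) = (4*k**3 + 15*k**2 + 19*k + 9)/(4*k**3 + 3*k**2 + k + 1).
A = 1, B = 1, C = k**3 + 3*k**2/4 + k/4 + 1/4.
Need (1)·f(k+1) − (1)·f(k) = k**3 + 3*k**2/4 + k/4 + 1/4.
Bound: deg f ≤ 4.
A polynomial solution: f(k) = k*(k**3 - k**2 + 1)/4.
Certificate R = B(k−1)f/C = k*(k**3 - k**2 + 1)/(4*k**3 + 3*k**2 + k + 1) gives s_k = -k**4 + k**3 - k.
s_(k+1) − s_k = -4*k**3 - 3*k**2 - k - 1 = t_k.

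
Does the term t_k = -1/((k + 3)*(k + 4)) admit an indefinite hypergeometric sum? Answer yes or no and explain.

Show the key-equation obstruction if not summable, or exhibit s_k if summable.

Yes. s_k = -k/(3*k + 9).

r(k) = (k + 3)/(k + 5) after simplifying.
Gosper form: A/B · C(k+1)/C(k) with A=k + 3, B=k + 5, C=1.
Solve (k + 3)·f(k+1) − (k + 4)·f(k) = 1.
Degrees (1,1,0) ⇒ d ≤ 1.
Solving with deg f ≤ 1: f(k) = k/3.
R(k) = B(k−1)·f(k)/C(k) = k*(k + 4)/3; s_k = R·t_k = -k/(3*k + 9).
Check: Δs_k = -1/(k**2 + 7*k + 12). ✓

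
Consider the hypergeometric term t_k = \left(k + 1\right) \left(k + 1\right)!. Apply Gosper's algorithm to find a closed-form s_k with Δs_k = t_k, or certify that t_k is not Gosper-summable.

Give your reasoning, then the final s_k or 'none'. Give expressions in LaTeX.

Step 1: r(k) = (k + 2)**2/(k + 1).
Take A(k)=k + 2, B(k)=1, C(k)=k + 1.
Need (k + 2)·f(k+1) − (1)·f(k) = k + 1.
Degrees (1,0,1) ⇒ d ≤ 0.
Solve for f: f(k) = 1 (degree 0 ≤ 0).
Then R = B(k−1)f/C = 1/(k + 1), so s_k = R(k)·t_k = factorial(k + 1).
s_(k+1) − s_k = (k + 1)*factorial(k + 1) = t_k.

s_k = \left(k + 1\right)!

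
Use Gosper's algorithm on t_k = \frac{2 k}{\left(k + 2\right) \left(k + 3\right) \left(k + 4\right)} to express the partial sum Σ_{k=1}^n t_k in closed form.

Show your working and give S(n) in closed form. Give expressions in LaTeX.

S(n) = \frac{n \left(n + 1\right)}{3 \left(n^{2} + 7 n + 12\right)}

Step 1: r(k) = (k + 1)*(k + 2)/(k*(k + 5)).
Factor: A=k + 2; B=k + 5; C=k.
Set up (k + 2)·f(k+1) − (k + 4)·f(k) − (k) = 0.
d = 2 from the (1,1,1) case.
Coefficient equations give f(k) = k*(k - 1)/6.
So s_k = (B(k−1)f/C)·t_k = ((k - 1)*(k + 4)/6)·t_k = k*(k - 1)/(3*(k + 2)*(k + 3)).
Check: Δs_k = 2*k/(k**3 + 9*k**2 + 26*k + 24). ✓
Telescope: S(n) = s_(n+1) − s_(1) = n*(n + 1)/(3*(n**2 + 7*n + 12)) − (0) = n*(n + 1)/(3*(n**2 + 7*n + 12)).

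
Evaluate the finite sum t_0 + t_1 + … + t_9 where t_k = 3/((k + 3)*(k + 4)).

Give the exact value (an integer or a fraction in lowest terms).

Σ = 10/13

The ratio is (k + 3)/(k + 5).
Take A(k)=k + 3, B(k)=k + 5, C(k)=1.
Key eq: (k + 3)·f(k+1) = (k + 4)·f(k) + (1).
d = 1 from the (1,1,0) case.
Coefficient equations give f(k) = k/3.
R(k) = B(k−1)·f(k)/C(k) = k*(k + 4)/3; s_k = R·t_k = k/(k + 3).
Check: Δs_k = 3/(k**2 + 7*k + 12). ✓
Sum = s_(10) − s_(0); s_(10) = 10/13, s_(0) = 0 ⇒ 10/13.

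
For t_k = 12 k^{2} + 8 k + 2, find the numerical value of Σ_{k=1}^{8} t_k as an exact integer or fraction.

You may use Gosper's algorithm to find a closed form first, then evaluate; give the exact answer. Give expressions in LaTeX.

t_(k+1)/t_k = (6*k**2 + 16*k + 11)/(6*k**2 + 4*k + 1).
Take A(k)=1, B(k)=1, C(k)=k**2 + 2*k/3 + 1/6.
Key eq: (1)·f(k+1) = (1)·f(k) + (k**2 + 2*k/3 + 1/6).
Degrees (0,0,2) ⇒ d ≤ 3.
Match coefficients ⇒ f(k) = k**2*(2*k - 1)/6.
Certificate R = B(k−1)f/C = k**2*(2*k - 1)/(6*k**2 + 4*k + 1) gives s_k = k**2*(4*k - 2).
Δs = 12*k**2 + 8*k + 2, as required.
Evaluate s at k=9 and k=1: 2754 and 2; difference 2752.

Σ = 2752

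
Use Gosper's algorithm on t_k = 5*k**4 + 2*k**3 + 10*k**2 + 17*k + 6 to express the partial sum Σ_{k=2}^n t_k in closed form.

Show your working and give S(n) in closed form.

r(k) = (5*k**4 + 22*k**3 + 46*k**2 + 63*k + 40)/(5*k**4 + 2*k**3 + 10*k**2 + 17*k + 6) after simplifying.
A = 1, B = 1, C = k**4 + 2*k**3/5 + 2*k**2 + 17*k/5 + 6/5.
Set up (1)·f(k+1) − (1)·f(k) − (k**4 + 2*k**3/5 + 2*k**2 + 17*k/5 + 6/5) = 0.
Bound: deg f ≤ 5.
Solve for f: f(k) = k*(k**4 - 2*k**3 + 4*k**2 + 4*k - 1)/5 (degree 5 ≤ 5).
Certificate R = B(k−1)f/C = k*(k**4 - 2*k**3 + 4*k**2 + 4*k - 1)/(5*k**4 + 2*k**3 + 10*k**2 + 17*k + 6) gives s_k = k*(k**4 - 2*k**3 + 4*k**2 + 4*k - 1).
Check: Δs_k = 5*k**4 + 2*k**3 + 10*k**2 + 17*k + 6. ✓
s_(n+1) = n**5 + 3*n**4 + 6*n**3 + 14*n**2 + 16*n + 6 and s_(2) = 46, so S(n) = n**5 + 3*n**4 + 6*n**3 + 14*n**2 + 16*n - 40.

S(n) = n**5 + 3*n**4 + 6*n**3 + 14*n**2 + 16*n - 40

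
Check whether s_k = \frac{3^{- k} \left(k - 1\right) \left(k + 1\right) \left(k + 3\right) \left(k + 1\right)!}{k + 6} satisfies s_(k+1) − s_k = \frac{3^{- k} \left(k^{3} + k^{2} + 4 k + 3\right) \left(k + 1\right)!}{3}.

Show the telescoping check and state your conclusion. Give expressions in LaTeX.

Invalid: residual - \frac{3^{- k} \left(k^{4} + 7 k^{3} + 7 k^{2} + 27 k + 21\right) \left(k + 1\right)!}{\left(k + 6\right) \left(k + 7\right)} ≠ 0.

s_(k+1) = k*(k + 2)*(k + 4)*factorial(k + 2)/(3*3**k*(k + 7))
s_(k+1) − s_k = (k**5 + 11*k**4 + 38*k**3 + 76*k**2 + 126*k + 63)*factorial(k + 1)/(3*3**k*(k + 6)*(k + 7))
(s_(k+1) − s_k) − t_k = -(k**4 + 7*k**3 + 7*k**2 + 27*k + 21)*factorial(k + 1)/(3**k*(k + 6)*(k + 7))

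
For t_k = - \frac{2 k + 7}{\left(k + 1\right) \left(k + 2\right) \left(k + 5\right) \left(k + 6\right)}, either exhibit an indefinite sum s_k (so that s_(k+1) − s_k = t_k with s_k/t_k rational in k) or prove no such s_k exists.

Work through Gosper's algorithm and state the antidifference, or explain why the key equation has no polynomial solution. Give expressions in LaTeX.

s_k = \frac{k \left(- k - 6\right)}{5 \left(k^{2} + 6 k + 5\right)}

t_(k+1)/t_k = (k + 1)*(k + 5)*(2*k + 9)/((k + 3)*(k + 7)*(2*k + 7)).
A = k + 1, B = k + 7, C = k**3 + 21*k**2/2 + 73*k/2 + 42.
Set up (k + 1)·f(k+1) − (k + 6)·f(k) − (k**3 + 21*k**2/2 + 73*k/2 + 42) = 0.
Degrees (1,1,3) ⇒ d ≤ 5.
Match coefficients ⇒ f(k) = k*(k + 2)*(k + 3)*(k + 4)*(k + 6)/10.
Certificate R = B(k−1)f/C = k*(k + 2)*(k + 6)**2/(5*(2*k + 7)) gives s_k = k*(-k - 6)/(5*(k**2 + 6*k + 5)).
Verify: (-2*k - 7)/(k**4 + 14*k**3 + 65*k**2 + 112*k + 60) matches t_k.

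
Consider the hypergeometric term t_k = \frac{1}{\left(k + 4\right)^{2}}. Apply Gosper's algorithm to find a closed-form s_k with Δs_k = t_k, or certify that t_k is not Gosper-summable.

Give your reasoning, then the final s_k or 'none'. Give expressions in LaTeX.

Ratio r(k) = (k + 4)**2/(k + 5)**2.
Gosper form: A/B · C(k+1)/C(k) with A=k**2 + 8*k + 16, B=k**2 + 10*k + 25, C=1.
Solve (k**2 + 8*k + 16)·f(k+1) − (k**2 + 8*k + 16)·f(k) = 1.
Bound: deg f ≤ 0.
Put f(k) = c0: A·f(k+1) − B(k−1)·f(k) − C = -1; need -1 = 0 — inconsistent ⇒ no f, not summable.

no hypergeometric antidifference exists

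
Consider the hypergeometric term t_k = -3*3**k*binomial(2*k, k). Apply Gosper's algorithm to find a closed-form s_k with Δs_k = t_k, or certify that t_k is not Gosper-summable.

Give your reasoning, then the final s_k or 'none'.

no hypergeometric antidifference exists

t_(k+1)/t_k = 6*(2*k + 1)/(k + 1).
Factor: A=12*k + 6; B=k + 1; C=1.
Need (12*k + 6)·f(k+1) − (k)·f(k) = 1.
d = -1 from the (1,1,0) case.
d = -1 < 0 ⇒ no nonzero polynomial f; not summable.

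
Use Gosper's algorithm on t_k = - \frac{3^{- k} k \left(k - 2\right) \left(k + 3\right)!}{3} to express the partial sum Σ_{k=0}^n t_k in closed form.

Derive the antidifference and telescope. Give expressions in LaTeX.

Step 1: r(k) = (k - 1)*(k + 1)*(k + 4)/(3*k*(k - 2)).
So A=k/3 + 4/3 and B=1, with C=k**2 - 2*k.
Set up (k/3 + 4/3)·f(k+1) − (1)·f(k) − (k**2 - 2*k) = 0.
Bound: deg f ≤ 1.
Solve for f: f(k) = 3*(k - 4) (degree 1 ≤ 1).
So s_k = (B(k−1)f/C)·t_k = (3*(k - 4)/(k*(k - 2)))·t_k = -(k - 4)*factorial(k + 3)/3**k.
Check: Δs_k = -k*(k - 2)*factorial(k + 3)/(3*3**k). ✓
Evaluate: s_(n+1) = -3**(-n - 1)*(n - 3)*factorial(n + 4); subtract s_(0) = 24 ⇒ S(n) = -24 - n*factorial(n + 4)/(3*3**n) + factorial(n + 4)/3**n.

S(n) = -24 - \frac{3^{- n} n \left(n + 4\right)!}{3} + 3^{- n} \left(n + 4\right)!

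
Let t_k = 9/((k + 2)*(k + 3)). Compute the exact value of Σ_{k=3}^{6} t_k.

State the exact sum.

t_(k+1)/t_k = (k + 2)/(k + 4).
Gosper form: A/B · C(k+1)/C(k) with A=k + 2, B=k + 4, C=1.
Need (k + 2)·f(k+1) − (k + 3)·f(k) = 1.
From deg A=1, deg B=1, deg C=0: d=1.
Solving with deg f ≤ 1: f(k) = k/2.
Certificate R = B(k−1)f/C = k*(k + 3)/2 gives s_k = 9*k/(2*(k + 2)).
Δs = 9/(k**2 + 5*k + 6), as required.
Σ_(k=3)^(6) t_k = s_(7) − s_(3) = 7/2 − (27/10) = 4/5.

Σ = 4/5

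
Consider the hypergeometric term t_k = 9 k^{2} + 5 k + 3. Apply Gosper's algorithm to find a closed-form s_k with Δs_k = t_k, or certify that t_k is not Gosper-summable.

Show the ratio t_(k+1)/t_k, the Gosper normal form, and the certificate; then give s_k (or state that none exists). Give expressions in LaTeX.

s_k = k \left(3 k^{2} - 2 k + 2\right)

The ratio is (9*k**2 + 23*k + 17)/(9*k**2 + 5*k + 3).
Normal form (A,B,C) = (1, 1, k**2 + 5*k/9 + 1/3).
f must satisfy (1)·f(k+1) − (1)·f(k) = k**2 + 5*k/9 + 1/3.
deg f ≤ 3 (via 0,0,2).
Coefficient equations give f(k) = k*(3*k**2 - 2*k + 2)/9.
R(k) = B(k−1)·f(k)/C(k) = k*(3*k**2 - 2*k + 2)/(9*k**2 + 5*k + 3); s_k = R·t_k = k*(3*k**2 - 2*k + 2).
Δs = 9*k**2 + 5*k + 3, as required.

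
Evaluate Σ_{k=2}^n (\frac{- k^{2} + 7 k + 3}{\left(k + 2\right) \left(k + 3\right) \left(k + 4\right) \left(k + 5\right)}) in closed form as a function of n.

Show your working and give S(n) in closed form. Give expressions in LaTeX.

t_(k+1)/t_k = (k + 2)*(7*k - (k + 1)**2 + 10)/((k + 6)*(-k**2 + 7*k + 3)).
So A=k + 2 and B=k + 6, with C=k**2 - 7*k - 3.
Solve (k + 2)·f(k+1) − (k + 5)·f(k) = k**2 - 7*k - 3.
Degrees (1,1,2) ⇒ d ≤ 3.
Match coefficients ⇒ f(k) = -k*(k**2 + 33*k + 2)/24.
R(k) = B(k−1)·f(k)/C(k) = -k*(k + 5)*(k**2 + 33*k + 2)/(24*(k**2 - 7*k - 3)); s_k = R·t_k = k*(k**2 + 33*k + 2)/(24*(k + 2)*(k + 3)*(k + 4)).
Check: Δs_k = (-k**2 + 7*k + 3)/(k**4 + 14*k**3 + 71*k**2 + 154*k + 120). ✓
Telescope: S(n) = s_(n+1) − s_(2) = (n**3 + 36*n**2 + 71*n + 36)/(24*(n**3 + 12*n**2 + 47*n + 60)) − (1/20) = (-n**3 + 108*n**2 + 73*n - 180)/(120*(n**3 + 12*n**2 + 47*n + 60)).

S(n) = \frac{- n^{3} + 108 n^{2} + 73 n - 180}{120 \left(n^{3} + 12 n^{2} + 47 n + 60\right)}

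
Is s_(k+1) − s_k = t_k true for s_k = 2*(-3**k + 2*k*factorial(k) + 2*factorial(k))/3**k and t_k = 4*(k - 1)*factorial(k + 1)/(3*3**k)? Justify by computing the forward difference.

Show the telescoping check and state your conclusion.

Valid — Δs_k = t_k.

s_(k+1) = 2*(-3*3**k + 2*k**2*factorial(k) + 6*k*factorial(k) + 4*factorial(k))/(3*3**k)
s_(k+1) − s_k = 4*(k - 1)*factorial(k + 1)/(3*3**k)
(s_(k+1) − s_k) − t_k = 0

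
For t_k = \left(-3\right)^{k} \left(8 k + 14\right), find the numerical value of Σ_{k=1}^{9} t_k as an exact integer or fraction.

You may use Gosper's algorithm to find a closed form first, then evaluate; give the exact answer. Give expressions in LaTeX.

Compute t_(k+1)/t_k: get 3*(-4*k - 11)/(4*k + 7).
Normal form (A,B,C) = (-3, 1, k + 7/4).
Key eq: (-3)·f(k+1) = (1)·f(k) + (k + 7/4).
Bound: deg f ≤ 1.
Solve for f: f(k) = -(k + 1)/4 (degree 1 ≤ 1).
Get s_k = R·t_k = -2*(-3)**k*(k + 1) with R(k) = B(k−1)f(k)/C(k) = -(k + 1)/(4*k + 7).
Verify: (-3)**k*(8*k + 14) matches t_k.
Sum = s_(10) − s_(1); s_(10) = -1299078, s_(1) = 12 ⇒ -1299090.

Σ = -1299090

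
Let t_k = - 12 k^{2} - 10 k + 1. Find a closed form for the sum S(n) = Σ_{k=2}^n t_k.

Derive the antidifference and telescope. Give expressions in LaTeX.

S(n) = - 4 n^{3} - 11 n^{2} - 6 n + 21

Step 1: r(k) = (12*k**2 + 34*k + 21)/(12*k**2 + 10*k - 1).
Factor: A=1; B=1; C=k**2 + 5*k/6 - 1/12.
Key eq: (1)·f(k+1) = (1)·f(k) + (k**2 + 5*k/6 - 1/12).
Bound: deg f ≤ 3.
Solving with deg f ≤ 3: f(k) = k*(4*k**2 - k - 4)/12.
Certificate R = B(k−1)f/C = k*(4*k**2 - k - 4)/(12*k**2 + 10*k - 1) gives s_k = k*(-4*k**2 + k + 4).
Δs = -12*k**2 - 10*k + 1, as required.
Evaluate: s_(n+1) = -4*n**3 - 11*n**2 - 6*n + 1; subtract s_(2) = -20 ⇒ S(n) = -4*n**3 - 11*n**2 - 6*n + 21.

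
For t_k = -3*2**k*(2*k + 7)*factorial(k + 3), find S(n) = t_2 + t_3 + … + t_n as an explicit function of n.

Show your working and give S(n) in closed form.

Ratio r(k) = 2*(k + 4)*(2*k + 9)/(2*k + 7).
Normal form (A,B,C) = (2*k + 8, 1, k + 7/2).
f must satisfy (2*k + 8)·f(k+1) − (1)·f(k) = k + 7/2.
Degrees (1,0,1) ⇒ d ≤ 0.
Solving with deg f ≤ 0: f(k) = 1/2.
Get s_k = R·t_k = -3*2**k*factorial(k + 3) with R(k) = B(k−1)f(k)/C(k) = 1/(2*k + 7).
Δs = -3*2**k*(2*k + 7)*factorial(k + 3), as required.
Evaluate: s_(n+1) = -6*2**n*factorial(n + 4); subtract s_(2) = -1440 ⇒ S(n) = -6*2**n*factorial(n + 4) + 1440.

S(n) = -6*2**n*factorial(n + 4) + 1440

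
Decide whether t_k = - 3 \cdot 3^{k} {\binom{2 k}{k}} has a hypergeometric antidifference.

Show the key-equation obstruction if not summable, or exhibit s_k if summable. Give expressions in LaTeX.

No — key equation has no polynomial f.

t_(k+1)/t_k = 6*(2*k + 1)/(k + 1).
Factor: A=12*k + 6; B=k + 1; C=1.
Need (12*k + 6)·f(k+1) − (k)·f(k) = 1.
d = -1 from the (1,1,0) case.
Negative degree bound (-1): no f exists, t_k not Gosper-summable.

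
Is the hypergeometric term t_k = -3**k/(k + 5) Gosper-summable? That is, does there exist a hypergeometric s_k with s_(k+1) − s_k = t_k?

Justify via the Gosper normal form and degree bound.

Step 1: r(k) = 3*(k + 5)/(k + 6).
A = 3*k + 15, B = k + 6, C = 1.
Need (3*k + 15)·f(k+1) − (k + 5)·f(k) = 1.
Degrees (1,1,0) ⇒ d ≤ -1.
Bound -1 < 0, so the key equation has no polynomial solution.

No. Not Gosper-summable.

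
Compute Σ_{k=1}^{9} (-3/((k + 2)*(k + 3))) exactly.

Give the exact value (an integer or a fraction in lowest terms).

Step 1: r(k) = (k + 2)/(k + 4).
Take A(k)=k + 2, B(k)=k + 4, C(k)=1.
f must satisfy (k + 2)·f(k+1) − (k + 3)·f(k) = 1.
Bound: deg f ≤ 1.
Solve for f: f(k) = k/2 (degree 1 ≤ 1).
So s_k = (B(k−1)f/C)·t_k = (k*(k + 3)/2)·t_k = -3*k/(2*k + 4).
Check: Δs_k = -3/(k**2 + 5*k + 6). ✓
Sum = s_(10) − s_(1); s_(10) = -5/4, s_(1) = -1/2 ⇒ -3/4.

Σ = -3/4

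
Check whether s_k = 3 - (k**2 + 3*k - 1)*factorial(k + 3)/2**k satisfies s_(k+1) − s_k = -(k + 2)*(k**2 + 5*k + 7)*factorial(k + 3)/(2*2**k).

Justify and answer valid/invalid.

valid (s_(k+1) − s_k reduces to t_k)

s_(k+1) = -2**(-k - 1)*(3*k + (k + 1)**2 + 2)*factorial(k + 4) + 3
s_(k+1) − s_k = -(k + 2)*(k**2 + 5*k + 7)*factorial(k + 3)/(2*2**k)
(s_(k+1) − s_k) − t_k = 0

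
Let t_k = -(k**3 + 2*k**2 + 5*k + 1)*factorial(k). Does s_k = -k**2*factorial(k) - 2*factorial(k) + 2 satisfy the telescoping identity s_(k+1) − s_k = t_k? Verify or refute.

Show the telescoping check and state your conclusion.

valid; difference matches t_k

s_(k+1) = -k**3*factorial(k) - 3*k**2*factorial(k) - 5*k*factorial(k) - 3*factorial(k) + 2
s_(k+1) − s_k = -(k**3 + 2*k**2 + 5*k + 1)*factorial(k)
(s_(k+1) − s_k) − t_k = 0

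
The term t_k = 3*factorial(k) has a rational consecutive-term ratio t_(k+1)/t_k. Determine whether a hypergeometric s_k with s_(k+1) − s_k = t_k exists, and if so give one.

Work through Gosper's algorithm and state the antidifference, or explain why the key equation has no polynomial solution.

The ratio is k + 1.
A = k + 1, B = 1, C = 1.
Solve (k + 1)·f(k+1) − (1)·f(k) = 1.
Degrees (1,0,0) ⇒ d ≤ -1.
Bound -1 < 0, so the key equation has no polynomial solution.

none (Gosper's algorithm certifies no s_k)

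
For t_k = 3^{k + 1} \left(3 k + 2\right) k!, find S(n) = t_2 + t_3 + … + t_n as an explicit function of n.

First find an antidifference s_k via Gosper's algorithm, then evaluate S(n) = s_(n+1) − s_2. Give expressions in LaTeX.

Step 1: r(k) = 3*(k + 1)*(3*k + 5)/(3*k + 2).
So A=3*k + 3 and B=1, with C=k + 2/3.
Key eq: (3*k + 3)·f(k+1) = (1)·f(k) + (k + 2/3).
Degrees (1,0,1) ⇒ d ≤ 0.
Solving with deg f ≤ 0: f(k) = 1/3.
Then R = B(k−1)f/C = 1/(3*k + 2), so s_k = R(k)·t_k = 3**(k + 1)*factorial(k).
Δs = 3**(k + 1)*(3*k + 2)*factorial(k), as required.
Σ_(k=2)^n t_k = s_(n+1) − s_(2) = (3**(n + 2)*factorial(n + 1)) − (54), i.e. 9*3**n*factorial(n + 1) - 54.

S(n) = 9 \cdot 3^{n} \left(n + 1\right)! - 54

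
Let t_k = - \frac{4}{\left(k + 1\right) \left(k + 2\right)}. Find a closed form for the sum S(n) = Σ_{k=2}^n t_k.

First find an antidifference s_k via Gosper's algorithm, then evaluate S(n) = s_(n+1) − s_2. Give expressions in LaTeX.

S(n) = \frac{4 \left(1 - n\right)}{3 \left(n + 2\right)}

r(k) = (k + 1)/(k + 3) after simplifying.
Take A(k)=k + 1, B(k)=k + 3, C(k)=1.
f must satisfy (k + 1)·f(k+1) − (k + 2)·f(k) = 1.
Degrees (1,1,0) ⇒ d ≤ 1.
Match coefficients ⇒ f(k) = k.
Then R = B(k−1)f/C = k*(k + 2), so s_k = R(k)·t_k = -4*k/(k + 1).
Verify: -4/(k**2 + 3*k + 2) matches t_k.
Telescope: S(n) = s_(n+1) − s_(2) = 4*(-n - 1)/(n + 2) − (-8/3) = 4*(1 - n)/(3*(n + 2)).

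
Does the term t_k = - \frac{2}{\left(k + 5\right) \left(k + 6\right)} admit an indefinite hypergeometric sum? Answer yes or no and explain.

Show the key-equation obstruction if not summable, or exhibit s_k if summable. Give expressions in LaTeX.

Yes. s_k = - \frac{2 k}{5 k + 25}.

Step 1: r(k) = (k + 5)/(k + 7).
Normal form (A,B,C) = (k + 5, k + 7, 1).
Need (k + 5)·f(k+1) − (k + 6)·f(k) = 1.
Degrees (1,1,0) ⇒ d ≤ 1.
Match coefficients ⇒ f(k) = k/5.
Certificate R = B(k−1)f/C = k*(k + 6)/5 gives s_k = -2*k/(5*k + 25).
Verify: -2/(k**2 + 11*k + 30) matches t_k.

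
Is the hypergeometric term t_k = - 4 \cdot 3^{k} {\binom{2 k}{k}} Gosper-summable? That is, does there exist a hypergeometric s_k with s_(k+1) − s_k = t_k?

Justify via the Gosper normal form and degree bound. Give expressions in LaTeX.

No — negative degree bound, so no certificate f.

The ratio is 6*(2*k + 1)/(k + 1).
Normal form (A,B,C) = (12*k + 6, k + 1, 1).
Set up (12*k + 6)·f(k+1) − (k)·f(k) − (1) = 0.
Degrees (1,1,0) ⇒ d ≤ -1.
Bound -1 < 0, so the key equation has no polynomial solution.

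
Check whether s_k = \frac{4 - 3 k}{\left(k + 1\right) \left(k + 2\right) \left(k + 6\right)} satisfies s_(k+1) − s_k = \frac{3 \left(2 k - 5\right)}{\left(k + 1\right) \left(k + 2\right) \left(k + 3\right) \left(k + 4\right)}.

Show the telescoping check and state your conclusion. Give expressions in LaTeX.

s_(k+1) = (1 - 3*k)/((k + 2)*(k + 3)*(k + 7))
s_(k+1) − s_k = 6*(k**2 + 2*k - 13)/(k**5 + 19*k**4 + 131*k**3 + 401*k**2 + 540*k + 252)
(s_(k+1) − s_k) − t_k = 3*(-9*k**2 - 29*k + 106)/(k**6 + 23*k**5 + 207*k**4 + 925*k**3 + 2144*k**2 + 2412*k + 1008)

Invalid: residual \frac{3 \left(- 9 k^{2} - 29 k + 106\right)}{k^{6} + 23 k^{5} + 207 k^{4} + 925 k^{3} + 2144 k^{2} + 2412 k + 1008} ≠ 0.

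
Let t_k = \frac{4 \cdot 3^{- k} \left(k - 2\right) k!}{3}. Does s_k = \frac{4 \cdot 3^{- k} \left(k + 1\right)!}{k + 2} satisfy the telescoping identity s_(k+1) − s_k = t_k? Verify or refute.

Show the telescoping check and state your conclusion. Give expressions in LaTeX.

Invalid: residual - \frac{4 \cdot 3^{- k} \left(k^{2} - 7\right) k!}{3 \left(k + 2\right) \left(k + 3\right)} ≠ 0.

s_(k+1) = 4*factorial(k + 2)/(3*3**k*(k + 3))
s_(k+1) − s_k = 4*(k**2 + k - 5)*factorial(k + 1)/(3*3**k*(k + 2)*(k + 3))
(s_(k+1) − s_k) − t_k = -4*(k**2 - 7)*factorial(k)/(3*3**k*(k + 2)*(k + 3))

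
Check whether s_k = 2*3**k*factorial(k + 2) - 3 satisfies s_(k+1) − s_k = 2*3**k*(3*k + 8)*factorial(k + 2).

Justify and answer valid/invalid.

s_(k+1) = 2*3**(k + 1)*factorial(k + 3) - 3
s_(k+1) − s_k = 2*3**k*(3*k + 8)*factorial(k + 2)
(s_(k+1) − s_k) − t_k = 0

Valid — Δs_k = t_k.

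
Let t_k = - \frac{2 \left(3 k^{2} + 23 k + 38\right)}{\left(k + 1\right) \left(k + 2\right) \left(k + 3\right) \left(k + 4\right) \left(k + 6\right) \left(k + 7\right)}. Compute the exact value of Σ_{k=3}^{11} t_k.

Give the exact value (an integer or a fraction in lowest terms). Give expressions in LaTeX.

Compute t_(k+1)/t_k: get (k + 1)*(k + 6)*(23*k + 3*(k + 1)**2 + 61)/((k + 5)*(k + 8)*(3*k**2 + 23*k + 38)).
Normal form (A,B,C) = (k + 1, k + 8, k**3 + 38*k**2/3 + 51*k + 190/3).
Solve (k + 1)·f(k+1) − (k + 7)·f(k) = k**3 + 38*k**2/3 + 51*k + 190/3.
deg f ≤ 6 (via 1,1,3).
Solve for f: f(k) = k*(k + 2)*(k + 4)*(k + 5)*(k**2 + 10*k + 27)/54 (degree 6 ≤ 6).
R(k) = B(k−1)·f(k)/C(k) = k*(k + 2)*(k + 4)*(k + 7)*(k**2 + 10*k + 27)/(18*(3*k**2 + 23*k + 38)); s_k = R·t_k = k*(-k**2 - 10*k - 27)/(9*(k**3 + 10*k**2 + 27*k + 18)).
Verify: 2*(-3*k**2 - 23*k - 38)/(k**6 + 23*k**5 + 207*k**4 + 925*k**3 + 2144*k**2 + 2412*k + 1008) matches t_k.
Σ_(k=3)^(11) t_k = s_(12) − s_(3) = -194/1755 − (-11/108) = -61/7020.

Σ = -61/7020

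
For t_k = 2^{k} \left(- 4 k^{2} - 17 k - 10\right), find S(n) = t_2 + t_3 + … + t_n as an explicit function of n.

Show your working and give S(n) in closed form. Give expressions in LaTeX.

r(k) = 2*(4*k**2 + 25*k + 31)/(4*k**2 + 17*k + 10) after simplifying.
Gosper form: A/B · C(k+1)/C(k) with A=2, B=1, C=k**2 + 17*k/4 + 5/2.
Key eq: (2)·f(k+1) = (1)·f(k) + (k**2 + 17*k/4 + 5/2).
Bound: deg f ≤ 2.
Coefficient equations give f(k) = k*(4*k + 1)/4.
So s_k = (B(k−1)f/C)·t_k = (k*(4*k + 1)/(4*k**2 + 17*k + 10))·t_k = 2**k*k*(-4*k - 1).
Δs = 2**k*(-4*k**2 - 17*k - 10), as required.
Telescope: S(n) = s_(n+1) − s_(2) = 2**(n + 1)*(-4*n**2 - 9*n - 5) − (-72) = -8*2**n*n**2 - 18*2**n*n - 10*2**n + 72.

S(n) = - 8 \cdot 2^{n} n^{2} - 18 \cdot 2^{n} n - 10 \cdot 2^{n} + 72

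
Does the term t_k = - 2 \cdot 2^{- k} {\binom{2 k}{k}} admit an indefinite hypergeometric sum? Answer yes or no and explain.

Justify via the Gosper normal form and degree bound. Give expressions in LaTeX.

r(k) = (2*k + 1)/(k + 1) after simplifying.
Gosper form: A/B · C(k+1)/C(k) with A=2*k + 1, B=k + 1, C=1.
Solve (2*k + 1)·f(k+1) − (k)·f(k) = 1.
d = -1 from the (1,1,0) case.
d = -1 < 0 ⇒ no nonzero polynomial f; not summable.

No — t_k has no hypergeometric antidifference.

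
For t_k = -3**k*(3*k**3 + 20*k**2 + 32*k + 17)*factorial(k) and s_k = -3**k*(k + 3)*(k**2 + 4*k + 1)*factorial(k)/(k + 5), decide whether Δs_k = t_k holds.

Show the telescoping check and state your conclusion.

s_(k+1) = -3**(k + 1)*(k + 4)*(k**2 + 6*k + 6)*factorial(k + 1)/(k + 6)
s_(k+1) − s_k = -3**k*(3*k**5 + 47*k**4 + 272*k**3 + 707*k**2 + 801*k + 342)*factorial(k)/((k + 5)*(k + 6))
(s_(k+1) − s_k) − t_k = 2*3**k*(3*k**4 + 35*k**3 + 131*k**2 + 173*k + 84)*factorial(k)/((k + 5)*(k + 6))

Invalid: residual 2*3**k*(3*k**4 + 35*k**3 + 131*k**2 + 173*k + 84)*factorial(k)/((k + 5)*(k + 6)) ≠ 0.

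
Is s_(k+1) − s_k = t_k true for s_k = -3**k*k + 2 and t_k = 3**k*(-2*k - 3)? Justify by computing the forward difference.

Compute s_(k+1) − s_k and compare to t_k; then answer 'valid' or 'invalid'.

s_(k+1) = -3*3**k*(k + 1) + 2
s_(k+1) − s_k = 3**k*(-2*k - 3)
(s_(k+1) − s_k) − t_k = 0

valid; difference matches t_k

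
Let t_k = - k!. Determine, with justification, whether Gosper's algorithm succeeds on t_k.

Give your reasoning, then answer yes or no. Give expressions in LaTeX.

Step 1: r(k) = k + 1.
So A=k + 1 and B=1, with C=1.
Need (k + 1)·f(k+1) − (1)·f(k) = 1.
From deg A=1, deg B=0, deg C=0: d=-1.
Negative degree bound (-1): no f exists, t_k not Gosper-summable.

No. Not Gosper-summable.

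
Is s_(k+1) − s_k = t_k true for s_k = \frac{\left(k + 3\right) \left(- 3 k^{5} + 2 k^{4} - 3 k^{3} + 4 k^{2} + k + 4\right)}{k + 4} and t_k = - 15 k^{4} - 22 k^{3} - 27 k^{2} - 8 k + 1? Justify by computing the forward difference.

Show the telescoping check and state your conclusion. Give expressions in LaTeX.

s_(k+1) = (-3*k**6 - 25*k**5 - 77*k**4 - 123*k**3 - 99*k**2 - 23*k + 20)/(k + 5)
s_(k+1) − s_k = (-15*k**6 - 145*k**5 - 441*k**4 - 579*k**3 - 491*k**2 - 119*k + 20)/(k**2 + 9*k + 20)
(s_(k+1) − s_k) − t_k = 4*k*(3*k**4 + 21*k**3 + 28*k**2 + 30*k + 8)/(k**2 + 9*k + 20)

Invalid: residual \frac{4 k \left(3 k^{4} + 21 k^{3} + 28 k^{2} + 30 k + 8\right)}{k^{2} + 9 k + 20} ≠ 0.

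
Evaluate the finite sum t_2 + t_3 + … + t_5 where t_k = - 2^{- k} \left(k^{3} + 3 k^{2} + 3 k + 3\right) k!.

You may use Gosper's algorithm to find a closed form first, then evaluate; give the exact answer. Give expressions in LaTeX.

r(k) = (k**4 + 7*k**3 + 18*k**2 + 22*k + 10)/(2*(k**3 + 3*k**2 + 3*k + 3)) after simplifying.
Factor: A=k/2 + 1/2; B=1; C=k**3 + 3*k**2 + 3*k + 3.
Solve (k/2 + 1/2)·f(k+1) − (1)·f(k) = k**3 + 3*k**2 + 3*k + 3.
d = 2 from the (1,0,3) case.
Solve for f: f(k) = 2*k*(k + 2) (degree 2 ≤ 2).
Certificate R = B(k−1)f/C = 2*k*(k + 2)/(k**3 + 3*k**2 + 3*k + 3) gives s_k = -2**(1 - k)*k*(k + 2)*factorial(k).
Verify: -(k**3 + 3*k**2 + 3*k + 3)*factorial(k)/2**k matches t_k.
Telescoping: Σ = s_(6) − s_(2) = -1080 − (-8) = -1072.

Σ = -1072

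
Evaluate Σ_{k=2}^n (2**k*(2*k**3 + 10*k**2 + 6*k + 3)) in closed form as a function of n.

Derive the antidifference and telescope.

S(n) = 4*2**n*n**3 + 8*2**n*n**2 + 8*2**n*n + 2*2**n - 44

The ratio is 2*(2*k**3 + 16*k**2 + 32*k + 21)/(2*k**3 + 10*k**2 + 6*k + 3).
Take A(k)=2, B(k)=1, C(k)=k**3 + 5*k**2 + 3*k + 3/2.
Solve (2)·f(k+1) − (1)·f(k) = k**3 + 5*k**2 + 3*k + 3/2.
From deg A=0, deg B=0, deg C=3: d=3.
A polynomial solution: f(k) = (2*k**3 - 2*k**2 + 2*k - 1)/2.
R(k) = B(k−1)·f(k)/C(k) = (2*k**3 - 2*k**2 + 2*k - 1)/(2*k**3 + 10*k**2 + 6*k + 3); s_k = R·t_k = 2**k*(2*k**3 - 2*k**2 + 2*k - 1).
s_(k+1) − s_k = 2**k*(2*k**3 + 10*k**2 + 6*k + 3) = t_k.
Σ_(k=2)^n t_k = s_(n+1) − s_(2) = (2**(n + 1)*(2*n**3 + 4*n**2 + 4*n + 1)) − (44), i.e. 4*2**n*n**3 + 8*2**n*n**2 + 8*2**n*n + 2*2**n - 44.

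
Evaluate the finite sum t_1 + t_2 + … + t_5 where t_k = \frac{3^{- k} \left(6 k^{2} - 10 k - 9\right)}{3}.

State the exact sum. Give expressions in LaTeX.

Σ = -821/729

r(k) = (6*k**2 + 2*k - 13)/(3*(6*k**2 - 10*k - 9)) after simplifying.
Normal form (A,B,C) = (1/3, 1, k**2 - 5*k/3 - 3/2).
Set up (1/3)·f(k+1) − (1)·f(k) − (k**2 - 5*k/3 - 3/2) = 0.
Degrees (0,0,2) ⇒ d ≤ 2.
A polynomial solution: f(k) = -(3*k**2 - 2*k - 4)/2.
R(k) = B(k−1)·f(k)/C(k) = -3*(3*k**2 - 2*k - 4)/(6*k**2 - 10*k - 9); s_k = R·t_k = (-3*k**2 + 2*k + 4)/3**k.
s_(k+1) − s_k = (6*k**2 - 10*k - 9)/(3*3**k) = t_k.
Σ_(k=1)^(5) t_k = s_(6) − s_(1) = -92/729 − (1) = -821/729.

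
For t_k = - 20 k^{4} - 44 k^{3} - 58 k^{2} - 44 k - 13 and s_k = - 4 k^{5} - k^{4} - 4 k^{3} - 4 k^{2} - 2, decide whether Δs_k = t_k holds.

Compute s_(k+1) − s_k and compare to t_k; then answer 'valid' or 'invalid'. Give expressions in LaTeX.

s_(k+1) = -4*k**5 - 21*k**4 - 48*k**3 - 62*k**2 - 44*k - 15
s_(k+1) − s_k = -20*k**4 - 44*k**3 - 58*k**2 - 44*k - 13
(s_(k+1) − s_k) − t_k = 0

Valid: the claim telescopes to t_k.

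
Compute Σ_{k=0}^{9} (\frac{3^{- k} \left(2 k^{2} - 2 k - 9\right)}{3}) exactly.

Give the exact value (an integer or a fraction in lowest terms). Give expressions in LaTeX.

t_(k+1)/t_k = (2*k**2 + 2*k - 9)/(3*(2*k**2 - 2*k - 9)).
Normal form (A,B,C) = (1/3, 1, k**2 - k - 9/2).
Key eq: (1/3)·f(k+1) = (1)·f(k) + (k**2 - k - 9/2).
Degrees (0,0,2) ⇒ d ≤ 2.
Match coefficients ⇒ f(k) = -3*(k - 2)*(k + 2)/2.
Certificate R = B(k−1)f/C = -3*(k - 2)*(k + 2)/(2*k**2 - 2*k - 9) gives s_k = (4 - k**2)/3**k.
Verify: (2*k**2 - 2*k - 9)/(3*3**k) matches t_k.
Telescoping: Σ = s_(10) − s_(0) = -32/19683 − (4) = -78764/19683.

Σ = -78764/19683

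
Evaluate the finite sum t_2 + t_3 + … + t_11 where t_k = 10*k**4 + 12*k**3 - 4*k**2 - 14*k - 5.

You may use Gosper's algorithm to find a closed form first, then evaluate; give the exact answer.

Σ = 449010

Compute t_(k+1)/t_k: get (10*k**4 + 52*k**3 + 92*k**2 + 54*k - 1)/(10*k**4 + 12*k**3 - 4*k**2 - 14*k - 5).
Take A(k)=1, B(k)=1, C(k)=k**4 + 6*k**3/5 - 2*k**2/5 - 7*k/5 - 1/2.
f must satisfy (1)·f(k+1) − (1)·f(k) = k**4 + 6*k**3/5 - 2*k**2/5 - 7*k/5 - 1/2.
d = 5 from the (0,0,4) case.
Solve for f: f(k) = k*(2*k**4 - 2*k**3 - 4*k**2 - 2*k + 1)/10 (degree 5 ≤ 5).
Get s_k = R·t_k = k*(2*k**4 - 2*k**3 - 4*k**2 - 2*k + 1) with R(k) = B(k−1)f(k)/C(k) = k*(2*k**4 - 2*k**3 - 4*k**2 - 2*k + 1)/(10*k**4 + 12*k**3 - 4*k**2 - 14*k - 5).
Δs = 10*k**4 + 12*k**3 - 4*k**2 - 14*k - 5, as required.
Evaluate s at k=12 and k=2: 449004 and -6; difference 449010.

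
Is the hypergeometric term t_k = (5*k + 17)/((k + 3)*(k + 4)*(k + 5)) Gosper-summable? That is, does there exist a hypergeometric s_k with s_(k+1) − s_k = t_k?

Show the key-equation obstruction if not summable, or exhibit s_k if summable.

Compute t_(k+1)/t_k: get (k + 3)*(5*k + 22)/((k + 6)*(5*k + 17)).
Normal form (A,B,C) = (k + 3, k + 6, k + 17/5).
Set up (k + 3)·f(k+1) − (k + 5)·f(k) − (k + 17/5) = 0.
Degrees (1,1,1) ⇒ d ≤ 2.
Solve for f: f(k) = k*(4*k + 13)/15 (degree 2 ≤ 2).
R(k) = B(k−1)·f(k)/C(k) = k*(k + 5)*(4*k + 13)/(3*(5*k + 17)); s_k = R·t_k = k*(4*k + 13)/(3*(k + 3)*(k + 4)).
Δs = (5*k + 17)/(k**3 + 12*k**2 + 47*k + 60), as required.

Yes. s_k = k*(4*k + 13)/(3*(k + 3)*(k + 4)).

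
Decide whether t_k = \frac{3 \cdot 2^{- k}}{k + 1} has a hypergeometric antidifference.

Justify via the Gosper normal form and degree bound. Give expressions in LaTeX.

No — negative degree bound, so no certificate f.

Ratio r(k) = (k + 1)/(2*(k + 2)).
So A=k/2 + 1/2 and B=k + 2, with C=1.
Set up (k/2 + 1/2)·f(k+1) − (k + 1)·f(k) − (1) = 0.
Degrees (1,1,0) ⇒ d ≤ -1.
Bound -1 < 0, so the key equation has no polynomial solution.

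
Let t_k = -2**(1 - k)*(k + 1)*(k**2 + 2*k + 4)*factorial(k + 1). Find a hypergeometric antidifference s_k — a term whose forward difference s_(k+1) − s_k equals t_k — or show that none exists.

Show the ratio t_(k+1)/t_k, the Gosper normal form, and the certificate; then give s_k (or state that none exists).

Ratio r(k) = (k + 2)**2*(k + (k + 1)**2/2 + 3)/((k + 1)*(k**2 + 2*k + 4)).
Take A(k)=k/2 + 1, B(k)=1, C(k)=k**3 + 3*k**2 + 6*k + 4.
Solve (k/2 + 1)·f(k+1) − (1)·f(k) = k**3 + 3*k**2 + 6*k + 4.
d = 2 from the (1,0,3) case.
A polynomial solution: f(k) = 2*k*(k + 1).
So s_k = (B(k−1)f/C)·t_k = (2*k/(k**2 + 2*k + 4))·t_k = -2**(2 - k)*k*(k + 1)*factorial(k + 1).
Δs = -2**(1 - k)*(k + 1)*(k**2 + 2*k + 4)*factorial(k + 1), as required.

s_k = -2**(2 - k)*k*(k + 1)*factorial(k + 1)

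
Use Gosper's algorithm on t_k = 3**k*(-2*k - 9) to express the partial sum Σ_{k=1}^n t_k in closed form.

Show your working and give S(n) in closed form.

r(k) = 3*(2*k + 11)/(2*k + 9) after simplifying.
So A=3 and B=1, with C=k + 9/2.
Key eq: (3)·f(k+1) = (1)·f(k) + (k + 9/2).
Bound: deg f ≤ 1.
A polynomial solution: f(k) = (k + 3)/2.
Certificate R = B(k−1)f/C = (k + 3)/(2*k + 9) gives s_k = 3**k*(-k - 3).
Check: Δs_k = 3**k*(-2*k - 9). ✓
Telescope: S(n) = s_(n+1) − s_(1) = 3**(n + 1)*(-n - 4) − (-12) = -3*3**n*n - 12*3**n + 12.

S(n) = -3*3**n*n - 12*3**n + 12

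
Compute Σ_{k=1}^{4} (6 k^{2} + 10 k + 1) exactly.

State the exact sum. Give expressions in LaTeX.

Σ = 284

r(k) = (6*k**2 + 22*k + 17)/(6*k**2 + 10*k + 1) after simplifying.
Factor: A=1; B=1; C=k**2 + 5*k/3 + 1/6.
Need (1)·f(k+1) − (1)·f(k) = k**2 + 5*k/3 + 1/6.
Degrees (0,0,2) ⇒ d ≤ 3.
Solve for f: f(k) = k*(2*k**2 + 2*k - 3)/6 (degree 3 ≤ 3).
R(k) = B(k−1)·f(k)/C(k) = k*(2*k**2 + 2*k - 3)/(6*k**2 + 10*k + 1); s_k = R·t_k = k*(2*k**2 + 2*k - 3).
Δs = 6*k**2 + 10*k + 1, as required.
Σ_(k=1)^(4) t_k = s_(5) − s_(1) = 285 − (1) = 284.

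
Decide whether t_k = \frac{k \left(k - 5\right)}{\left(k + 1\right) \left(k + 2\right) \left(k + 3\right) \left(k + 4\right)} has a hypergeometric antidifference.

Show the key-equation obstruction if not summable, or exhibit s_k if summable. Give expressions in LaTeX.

t_(k+1)/t_k = (k - 4)*(k + 1)**2/(k*(k - 5)*(k + 5)).
So A=k + 1 and B=k + 5, with C=k**2 - 5*k.
Solve (k + 1)·f(k+1) − (k + 4)·f(k) = k**2 - 5*k.
d = 3 from the (1,1,2) case.
Solve for f: f(k) = -k*(k - 1) (degree 2 ≤ 3).
Then R = B(k−1)f/C = -(k - 1)*(k + 4)/(k - 5), so s_k = R(k)·t_k = -k*(k - 1)/((k + 1)*(k + 2)*(k + 3)).
Verify: k*(k - 5)/(k**4 + 10*k**3 + 35*k**2 + 50*k + 24) matches t_k.

Yes. s_k = - \frac{k \left(k - 1\right)}{\left(k + 1\right) \left(k + 2\right) \left(k + 3\right)}.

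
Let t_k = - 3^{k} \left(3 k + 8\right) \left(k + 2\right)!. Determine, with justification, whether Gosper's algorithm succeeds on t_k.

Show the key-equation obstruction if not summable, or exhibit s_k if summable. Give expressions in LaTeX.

Step 1: r(k) = 3*(k + 3)*(3*k + 11)/(3*k + 8).
Gosper form: A/B · C(k+1)/C(k) with A=3*k + 9, B=1, C=k + 8/3.
Set up (3*k + 9)·f(k+1) − (1)·f(k) − (k + 8/3) = 0.
deg f ≤ 0 (via 1,0,1).
A polynomial solution: f(k) = 1/3.
Certificate R = B(k−1)f/C = 1/(3*k + 8) gives s_k = -3**k*factorial(k + 2).
Check: Δs_k = -3**k*(3*k + 8)*factorial(k + 2). ✓

Yes. s_k = - 3^{k} \left(k + 2\right)!.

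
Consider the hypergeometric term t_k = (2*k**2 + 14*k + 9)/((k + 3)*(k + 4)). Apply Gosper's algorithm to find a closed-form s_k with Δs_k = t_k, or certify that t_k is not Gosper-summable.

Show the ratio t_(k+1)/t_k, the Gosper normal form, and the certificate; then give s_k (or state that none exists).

s_k = k*(2*k + 1)/(k + 3)

t_(k+1)/t_k = (k + 3)*(14*k + 2*(k + 1)**2 + 23)/((k + 5)*(2*k**2 + 14*k + 9)).
Gosper form: A/B · C(k+1)/C(k) with A=k + 3, B=k + 5, C=k**2 + 7*k + 9/2.
Solve (k + 3)·f(k+1) − (k + 4)·f(k) = k**2 + 7*k + 9/2.
From deg A=1, deg B=1, deg C=2: d=2.
A polynomial solution: f(k) = k*(2*k + 1)/2.
So s_k = (B(k−1)f/C)·t_k = (k*(k + 4)*(2*k + 1)/(2*k**2 + 14*k + 9))·t_k = k*(2*k + 1)/(k + 3).
Verify: (2*k**2 + 14*k + 9)/(k**2 + 7*k + 12) matches t_k.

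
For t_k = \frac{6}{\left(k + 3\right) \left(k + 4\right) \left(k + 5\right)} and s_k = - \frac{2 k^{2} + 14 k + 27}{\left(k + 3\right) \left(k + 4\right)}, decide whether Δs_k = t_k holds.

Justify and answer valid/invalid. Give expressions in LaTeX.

Valid: the claim telescopes to t_k.

s_(k+1) = (-14*k - 2*(k + 1)**2 - 41)/((k + 4)*(k + 5))
s_(k+1) − s_k = 6/(k**3 + 12*k**2 + 47*k + 60)
(s_(k+1) − s_k) − t_k = 0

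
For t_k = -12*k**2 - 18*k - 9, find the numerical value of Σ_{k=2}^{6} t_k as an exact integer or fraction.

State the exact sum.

Σ = -1485

Compute t_(k+1)/t_k: get (4*k**2 + 14*k + 13)/(4*k**2 + 6*k + 3).
Normal form (A,B,C) = (1, 1, k**2 + 3*k/2 + 3/4).
Need (1)·f(k+1) − (1)·f(k) = k**2 + 3*k/2 + 3/4.
Bound: deg f ≤ 3.
Coefficient equations give f(k) = k*(4*k**2 + 3*k + 2)/12.
So s_k = (B(k−1)f/C)·t_k = (k*(4*k**2 + 3*k + 2)/(3*(4*k**2 + 6*k + 3)))·t_k = k*(-4*k**2 - 3*k - 2).
Verify: -12*k**2 - 18*k - 9 matches t_k.
Telescoping: Σ = s_(7) − s_(2) = -1533 − (-48) = -1485.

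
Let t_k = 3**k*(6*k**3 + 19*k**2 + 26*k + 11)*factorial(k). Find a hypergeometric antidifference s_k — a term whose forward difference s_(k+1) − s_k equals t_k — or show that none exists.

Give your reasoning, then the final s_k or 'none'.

s_k = 3**k*(2*k**2 + k + 1)*factorial(k)

Compute t_(k+1)/t_k: get 3*(6*k**4 + 43*k**3 + 119*k**2 + 144*k + 62)/(6*k**3 + 19*k**2 + 26*k + 11).
A = 3*k + 3, B = 1, C = k**3 + 19*k**2/6 + 13*k/3 + 11/6.
Key eq: (3*k + 3)·f(k+1) = (1)·f(k) + (k**3 + 19*k**2/6 + 13*k/3 + 11/6).
Degrees (1,0,3) ⇒ d ≤ 2.
Match coefficients ⇒ f(k) = (2*k**2 + k + 1)/6.
Certificate R = B(k−1)f/C = (2*k**2 + k + 1)/(6*k**3 + 19*k**2 + 26*k + 11) gives s_k = 3**k*(2*k**2 + k + 1)*factorial(k).
Verify: 3**k*(6*k**3 + 19*k**2 + 26*k + 11)*factorial(k) matches t_k.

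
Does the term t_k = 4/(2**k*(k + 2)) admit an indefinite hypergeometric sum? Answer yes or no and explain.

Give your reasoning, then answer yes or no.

The ratio is (k + 2)/(2*(k + 3)).
So A=k/2 + 1 and B=k + 3, with C=1.
Key eq: (k/2 + 1)·f(k+1) = (k + 2)·f(k) + (1).
From deg A=1, deg B=1, deg C=0: d=-1.
deg f ≤ -1 is impossible — no certificate.

No — negative degree bound, so no certificate f.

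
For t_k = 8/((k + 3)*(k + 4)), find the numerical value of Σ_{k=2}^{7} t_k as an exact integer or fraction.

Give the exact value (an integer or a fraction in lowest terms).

Σ = 48/55

Step 1: r(k) = (k + 3)/(k + 5).
Factor: A=k + 3; B=k + 5; C=1.
Key eq: (k + 3)·f(k+1) = (k + 4)·f(k) + (1).
From deg A=1, deg B=1, deg C=0: d=1.
Coefficient equations give f(k) = k/3.
R(k) = B(k−1)·f(k)/C(k) = k*(k + 4)/3; s_k = R·t_k = 8*k/(3*(k + 3)).
Verify: 8/(k**2 + 7*k + 12) matches t_k.
Evaluate s at k=8 and k=2: 64/33 and 16/15; difference 48/55.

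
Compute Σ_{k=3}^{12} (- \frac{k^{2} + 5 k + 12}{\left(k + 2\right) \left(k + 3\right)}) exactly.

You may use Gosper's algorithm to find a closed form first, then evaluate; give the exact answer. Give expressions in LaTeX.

Ratio r(k) = (k + 2)*(5*k + (k + 1)**2 + 17)/((k + 4)*(k**2 + 5*k + 12)).
So A=k + 2 and B=k + 4, with C=k**2 + 5*k + 12.
f must satisfy (k + 2)·f(k+1) − (k + 3)·f(k) = k**2 + 5*k + 12.
From deg A=1, deg B=1, deg C=2: d=2.
A polynomial solution: f(k) = k*(k + 5).
Certificate R = B(k−1)f/C = k*(k + 3)*(k + 5)/(k**2 + 5*k + 12) gives s_k = k*(-k - 5)/(k + 2).
Verify: (-k**2 - 5*k - 12)/(k**2 + 5*k + 6) matches t_k.
Evaluate s at k=13 and k=3: -78/5 and -24/5; difference -54/5.

Σ = -54/5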